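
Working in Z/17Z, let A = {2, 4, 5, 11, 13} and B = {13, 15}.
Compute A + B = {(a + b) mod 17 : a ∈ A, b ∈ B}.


Work in Z/17Z: reduce every sum a + b modulo 17.
Enumerate all 10 pairs:
a = 2: 2+13=15, 2+15=0
a = 4: 4+13=0, 4+15=2
a = 5: 5+13=1, 5+15=3
a = 11: 11+13=7, 11+15=9
a = 13: 13+13=9, 13+15=11
Distinct residues collected: {0, 1, 2, 3, 7, 9, 11, 15}
|A + B| = 8 (out of 17 total residues).

A + B = {0, 1, 2, 3, 7, 9, 11, 15}


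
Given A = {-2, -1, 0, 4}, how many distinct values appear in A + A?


A + A = {a + a' : a, a' ∈ A}; |A| = 4.
General bounds: 2|A| - 1 ≤ |A + A| ≤ |A|(|A|+1)/2, i.e. 7 ≤ |A + A| ≤ 10.
Lower bound 2|A|-1 is attained iff A is an arithmetic progression.
Enumerate sums a + a' for a ≤ a' (symmetric, so this suffices):
a = -2: -2+-2=-4, -2+-1=-3, -2+0=-2, -2+4=2
a = -1: -1+-1=-2, -1+0=-1, -1+4=3
a = 0: 0+0=0, 0+4=4
a = 4: 4+4=8
Distinct sums: {-4, -3, -2, -1, 0, 2, 3, 4, 8}
|A + A| = 9

|A + A| = 9


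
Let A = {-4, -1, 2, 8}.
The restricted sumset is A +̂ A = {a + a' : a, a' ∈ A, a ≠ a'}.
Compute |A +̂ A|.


Restricted sumset: A +̂ A = {a + a' : a ∈ A, a' ∈ A, a ≠ a'}.
Equivalently, take A + A and drop any sum 2a that is achievable ONLY as a + a for a ∈ A (i.e. sums representable only with equal summands).
Enumerate pairs (a, a') with a < a' (symmetric, so each unordered pair gives one sum; this covers all a ≠ a'):
  -4 + -1 = -5
  -4 + 2 = -2
  -4 + 8 = 4
  -1 + 2 = 1
  -1 + 8 = 7
  2 + 8 = 10
Collected distinct sums: {-5, -2, 1, 4, 7, 10}
|A +̂ A| = 6
(Reference bound: |A +̂ A| ≥ 2|A| - 3 for |A| ≥ 2, with |A| = 4 giving ≥ 5.)

|A +̂ A| = 6


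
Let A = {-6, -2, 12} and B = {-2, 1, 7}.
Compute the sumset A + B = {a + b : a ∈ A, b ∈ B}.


A + B = {a + b : a ∈ A, b ∈ B}.
Enumerate all |A|·|B| = 3·3 = 9 pairs (a, b) and collect distinct sums.
a = -6: -6+-2=-8, -6+1=-5, -6+7=1
a = -2: -2+-2=-4, -2+1=-1, -2+7=5
a = 12: 12+-2=10, 12+1=13, 12+7=19
Collecting distinct sums: A + B = {-8, -5, -4, -1, 1, 5, 10, 13, 19}
|A + B| = 9

A + B = {-8, -5, -4, -1, 1, 5, 10, 13, 19}


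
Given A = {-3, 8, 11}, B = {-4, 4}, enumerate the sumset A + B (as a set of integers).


A + B = {a + b : a ∈ A, b ∈ B}.
Enumerate all |A|·|B| = 3·2 = 6 pairs (a, b) and collect distinct sums.
a = -3: -3+-4=-7, -3+4=1
a = 8: 8+-4=4, 8+4=12
a = 11: 11+-4=7, 11+4=15
Collecting distinct sums: A + B = {-7, 1, 4, 7, 12, 15}
|A + B| = 6

A + B = {-7, 1, 4, 7, 12, 15}


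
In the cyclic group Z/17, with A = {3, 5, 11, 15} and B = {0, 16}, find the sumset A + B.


Work in Z/17Z: reduce every sum a + b modulo 17.
Enumerate all 8 pairs:
a = 3: 3+0=3, 3+16=2
a = 5: 5+0=5, 5+16=4
a = 11: 11+0=11, 11+16=10
a = 15: 15+0=15, 15+16=14
Distinct residues collected: {2, 3, 4, 5, 10, 11, 14, 15}
|A + B| = 8 (out of 17 total residues).

A + B = {2, 3, 4, 5, 10, 11, 14, 15}


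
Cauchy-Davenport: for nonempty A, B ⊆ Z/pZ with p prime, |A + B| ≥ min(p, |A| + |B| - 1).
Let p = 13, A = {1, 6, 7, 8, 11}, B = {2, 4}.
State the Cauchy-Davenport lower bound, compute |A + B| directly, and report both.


Cauchy-Davenport: |A + B| ≥ min(p, |A| + |B| - 1) for A, B nonempty in Z/pZ.
|A| = 5, |B| = 2, p = 13.
CD lower bound = min(13, 5 + 2 - 1) = min(13, 6) = 6.
Compute A + B mod 13 directly:
a = 1: 1+2=3, 1+4=5
a = 6: 6+2=8, 6+4=10
a = 7: 7+2=9, 7+4=11
a = 8: 8+2=10, 8+4=12
a = 11: 11+2=0, 11+4=2
A + B = {0, 2, 3, 5, 8, 9, 10, 11, 12}, so |A + B| = 9.
Verify: 9 ≥ 6? Yes ✓.

CD lower bound = 6, actual |A + B| = 9.


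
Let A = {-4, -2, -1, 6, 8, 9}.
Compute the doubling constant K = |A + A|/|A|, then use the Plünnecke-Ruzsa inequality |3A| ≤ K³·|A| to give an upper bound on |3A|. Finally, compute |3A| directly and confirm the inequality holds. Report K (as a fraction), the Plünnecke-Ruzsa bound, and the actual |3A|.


|A| = 6.
Step 1: Compute A + A by enumerating all 36 pairs.
A + A = {-8, -6, -5, -4, -3, -2, 2, 4, 5, 6, 7, 8, 12, 14, 15, 16, 17, 18}, so |A + A| = 18.
Step 2: Doubling constant K = |A + A|/|A| = 18/6 = 18/6 ≈ 3.0000.
Step 3: Plünnecke-Ruzsa gives |3A| ≤ K³·|A| = (3.0000)³ · 6 ≈ 162.0000.
Step 4: Compute 3A = A + A + A directly by enumerating all triples (a,b,c) ∈ A³; |3A| = 36.
Step 5: Check 36 ≤ 162.0000? Yes ✓.

K = 18/6, Plünnecke-Ruzsa bound K³|A| ≈ 162.0000, |3A| = 36, inequality holds.


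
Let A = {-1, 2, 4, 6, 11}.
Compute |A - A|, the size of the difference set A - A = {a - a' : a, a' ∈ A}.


A - A = {a - a' : a, a' ∈ A}; |A| = 5.
Bounds: 2|A|-1 ≤ |A - A| ≤ |A|² - |A| + 1, i.e. 9 ≤ |A - A| ≤ 21.
Note: 0 ∈ A - A always (from a - a). The set is symmetric: if d ∈ A - A then -d ∈ A - A.
Enumerate nonzero differences d = a - a' with a > a' (then include -d):
Positive differences: {2, 3, 4, 5, 7, 9, 12}
Full difference set: {0} ∪ (positive diffs) ∪ (negative diffs).
|A - A| = 1 + 2·7 = 15 (matches direct enumeration: 15).

|A - A| = 15


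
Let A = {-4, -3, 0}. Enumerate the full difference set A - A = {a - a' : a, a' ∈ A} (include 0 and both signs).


A - A = {a - a' : a, a' ∈ A}.
Compute a - a' for each ordered pair (a, a'):
a = -4: -4--4=0, -4--3=-1, -4-0=-4
a = -3: -3--4=1, -3--3=0, -3-0=-3
a = 0: 0--4=4, 0--3=3, 0-0=0
Collecting distinct values (and noting 0 appears from a-a):
A - A = {-4, -3, -1, 0, 1, 3, 4}
|A - A| = 7

A - A = {-4, -3, -1, 0, 1, 3, 4}


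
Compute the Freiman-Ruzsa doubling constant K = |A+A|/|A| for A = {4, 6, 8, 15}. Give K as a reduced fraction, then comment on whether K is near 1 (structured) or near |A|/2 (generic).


|A| = 4.
Compute A + A by enumerating all 16 pairs.
A + A = {8, 10, 12, 14, 16, 19, 21, 23, 30}, so |A + A| = 9.
K = |A + A| / |A| = 9/4 (already in lowest terms) ≈ 2.2500.
Reference: AP of size 4 gives K = 7/4 ≈ 1.7500; a fully generic set of size 4 gives K ≈ 2.5000.

|A| = 4, |A + A| = 9, K = 9/4.


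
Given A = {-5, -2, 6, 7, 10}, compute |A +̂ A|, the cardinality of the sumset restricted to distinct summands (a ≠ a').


Restricted sumset: A +̂ A = {a + a' : a ∈ A, a' ∈ A, a ≠ a'}.
Equivalently, take A + A and drop any sum 2a that is achievable ONLY as a + a for a ∈ A (i.e. sums representable only with equal summands).
Enumerate pairs (a, a') with a < a' (symmetric, so each unordered pair gives one sum; this covers all a ≠ a'):
  -5 + -2 = -7
  -5 + 6 = 1
  -5 + 7 = 2
  -5 + 10 = 5
  -2 + 6 = 4
  -2 + 7 = 5
  -2 + 10 = 8
  6 + 7 = 13
  6 + 10 = 16
  7 + 10 = 17
Collected distinct sums: {-7, 1, 2, 4, 5, 8, 13, 16, 17}
|A +̂ A| = 9
(Reference bound: |A +̂ A| ≥ 2|A| - 3 for |A| ≥ 2, with |A| = 5 giving ≥ 7.)

|A +̂ A| = 9


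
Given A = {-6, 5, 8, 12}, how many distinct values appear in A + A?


A + A = {a + a' : a, a' ∈ A}; |A| = 4.
General bounds: 2|A| - 1 ≤ |A + A| ≤ |A|(|A|+1)/2, i.e. 7 ≤ |A + A| ≤ 10.
Lower bound 2|A|-1 is attained iff A is an arithmetic progression.
Enumerate sums a + a' for a ≤ a' (symmetric, so this suffices):
a = -6: -6+-6=-12, -6+5=-1, -6+8=2, -6+12=6
a = 5: 5+5=10, 5+8=13, 5+12=17
a = 8: 8+8=16, 8+12=20
a = 12: 12+12=24
Distinct sums: {-12, -1, 2, 6, 10, 13, 16, 17, 20, 24}
|A + A| = 10

|A + A| = 10


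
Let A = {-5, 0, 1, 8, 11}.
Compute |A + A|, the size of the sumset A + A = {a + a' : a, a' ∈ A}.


A + A = {a + a' : a, a' ∈ A}; |A| = 5.
General bounds: 2|A| - 1 ≤ |A + A| ≤ |A|(|A|+1)/2, i.e. 9 ≤ |A + A| ≤ 15.
Lower bound 2|A|-1 is attained iff A is an arithmetic progression.
Enumerate sums a + a' for a ≤ a' (symmetric, so this suffices):
a = -5: -5+-5=-10, -5+0=-5, -5+1=-4, -5+8=3, -5+11=6
a = 0: 0+0=0, 0+1=1, 0+8=8, 0+11=11
a = 1: 1+1=2, 1+8=9, 1+11=12
a = 8: 8+8=16, 8+11=19
a = 11: 11+11=22
Distinct sums: {-10, -5, -4, 0, 1, 2, 3, 6, 8, 9, 11, 12, 16, 19, 22}
|A + A| = 15

|A + A| = 15


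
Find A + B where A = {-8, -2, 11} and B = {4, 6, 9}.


A + B = {a + b : a ∈ A, b ∈ B}.
Enumerate all |A|·|B| = 3·3 = 9 pairs (a, b) and collect distinct sums.
a = -8: -8+4=-4, -8+6=-2, -8+9=1
a = -2: -2+4=2, -2+6=4, -2+9=7
a = 11: 11+4=15, 11+6=17, 11+9=20
Collecting distinct sums: A + B = {-4, -2, 1, 2, 4, 7, 15, 17, 20}
|A + B| = 9

A + B = {-4, -2, 1, 2, 4, 7, 15, 17, 20}


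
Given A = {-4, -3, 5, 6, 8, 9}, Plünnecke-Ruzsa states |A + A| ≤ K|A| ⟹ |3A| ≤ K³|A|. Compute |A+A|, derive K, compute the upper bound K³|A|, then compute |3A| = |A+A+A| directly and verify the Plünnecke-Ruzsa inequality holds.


|A| = 6.
Step 1: Compute A + A by enumerating all 36 pairs.
A + A = {-8, -7, -6, 1, 2, 3, 4, 5, 6, 10, 11, 12, 13, 14, 15, 16, 17, 18}, so |A + A| = 18.
Step 2: Doubling constant K = |A + A|/|A| = 18/6 = 18/6 ≈ 3.0000.
Step 3: Plünnecke-Ruzsa gives |3A| ≤ K³·|A| = (3.0000)³ · 6 ≈ 162.0000.
Step 4: Compute 3A = A + A + A directly by enumerating all triples (a,b,c) ∈ A³; |3A| = 33.
Step 5: Check 33 ≤ 162.0000? Yes ✓.

K = 18/6, Plünnecke-Ruzsa bound K³|A| ≈ 162.0000, |3A| = 33, inequality holds.


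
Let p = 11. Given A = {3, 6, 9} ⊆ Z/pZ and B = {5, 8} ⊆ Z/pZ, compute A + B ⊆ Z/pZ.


Work in Z/11Z: reduce every sum a + b modulo 11.
Enumerate all 6 pairs:
a = 3: 3+5=8, 3+8=0
a = 6: 6+5=0, 6+8=3
a = 9: 9+5=3, 9+8=6
Distinct residues collected: {0, 3, 6, 8}
|A + B| = 4 (out of 11 total residues).

A + B = {0, 3, 6, 8}


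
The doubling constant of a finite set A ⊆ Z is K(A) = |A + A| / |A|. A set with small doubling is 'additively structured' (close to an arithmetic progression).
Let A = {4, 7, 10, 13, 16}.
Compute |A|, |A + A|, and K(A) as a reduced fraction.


|A| = 5.
Compute A + A by enumerating all 25 pairs.
A + A = {8, 11, 14, 17, 20, 23, 26, 29, 32}, so |A + A| = 9.
K = |A + A| / |A| = 9/5 (already in lowest terms) ≈ 1.8000.
Reference: AP of size 5 gives K = 9/5 ≈ 1.8000; a fully generic set of size 5 gives K ≈ 3.0000.

|A| = 5, |A + A| = 9, K = 9/5.


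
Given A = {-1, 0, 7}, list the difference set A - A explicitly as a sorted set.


A - A = {a - a' : a, a' ∈ A}.
Compute a - a' for each ordered pair (a, a'):
a = -1: -1--1=0, -1-0=-1, -1-7=-8
a = 0: 0--1=1, 0-0=0, 0-7=-7
a = 7: 7--1=8, 7-0=7, 7-7=0
Collecting distinct values (and noting 0 appears from a-a):
A - A = {-8, -7, -1, 0, 1, 7, 8}
|A - A| = 7

A - A = {-8, -7, -1, 0, 1, 7, 8}


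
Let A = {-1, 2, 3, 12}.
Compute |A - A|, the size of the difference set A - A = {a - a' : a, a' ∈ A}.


A - A = {a - a' : a, a' ∈ A}; |A| = 4.
Bounds: 2|A|-1 ≤ |A - A| ≤ |A|² - |A| + 1, i.e. 7 ≤ |A - A| ≤ 13.
Note: 0 ∈ A - A always (from a - a). The set is symmetric: if d ∈ A - A then -d ∈ A - A.
Enumerate nonzero differences d = a - a' with a > a' (then include -d):
Positive differences: {1, 3, 4, 9, 10, 13}
Full difference set: {0} ∪ (positive diffs) ∪ (negative diffs).
|A - A| = 1 + 2·6 = 13 (matches direct enumeration: 13).

|A - A| = 13


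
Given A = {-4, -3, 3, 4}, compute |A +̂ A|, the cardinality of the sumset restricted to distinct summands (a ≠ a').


Restricted sumset: A +̂ A = {a + a' : a ∈ A, a' ∈ A, a ≠ a'}.
Equivalently, take A + A and drop any sum 2a that is achievable ONLY as a + a for a ∈ A (i.e. sums representable only with equal summands).
Enumerate pairs (a, a') with a < a' (symmetric, so each unordered pair gives one sum; this covers all a ≠ a'):
  -4 + -3 = -7
  -4 + 3 = -1
  -4 + 4 = 0
  -3 + 3 = 0
  -3 + 4 = 1
  3 + 4 = 7
Collected distinct sums: {-7, -1, 0, 1, 7}
|A +̂ A| = 5
(Reference bound: |A +̂ A| ≥ 2|A| - 3 for |A| ≥ 2, with |A| = 4 giving ≥ 5.)

|A +̂ A| = 5


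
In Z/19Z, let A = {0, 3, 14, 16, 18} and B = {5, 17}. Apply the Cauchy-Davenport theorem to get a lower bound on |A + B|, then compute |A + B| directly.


Cauchy-Davenport: |A + B| ≥ min(p, |A| + |B| - 1) for A, B nonempty in Z/pZ.
|A| = 5, |B| = 2, p = 19.
CD lower bound = min(19, 5 + 2 - 1) = min(19, 6) = 6.
Compute A + B mod 19 directly:
a = 0: 0+5=5, 0+17=17
a = 3: 3+5=8, 3+17=1
a = 14: 14+5=0, 14+17=12
a = 16: 16+5=2, 16+17=14
a = 18: 18+5=4, 18+17=16
A + B = {0, 1, 2, 4, 5, 8, 12, 14, 16, 17}, so |A + B| = 10.
Verify: 10 ≥ 6? Yes ✓.

CD lower bound = 6, actual |A + B| = 10.


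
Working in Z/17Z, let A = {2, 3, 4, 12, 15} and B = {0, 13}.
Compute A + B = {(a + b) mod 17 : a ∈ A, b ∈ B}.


Work in Z/17Z: reduce every sum a + b modulo 17.
Enumerate all 10 pairs:
a = 2: 2+0=2, 2+13=15
a = 3: 3+0=3, 3+13=16
a = 4: 4+0=4, 4+13=0
a = 12: 12+0=12, 12+13=8
a = 15: 15+0=15, 15+13=11
Distinct residues collected: {0, 2, 3, 4, 8, 11, 12, 15, 16}
|A + B| = 9 (out of 17 total residues).

A + B = {0, 2, 3, 4, 8, 11, 12, 15, 16}


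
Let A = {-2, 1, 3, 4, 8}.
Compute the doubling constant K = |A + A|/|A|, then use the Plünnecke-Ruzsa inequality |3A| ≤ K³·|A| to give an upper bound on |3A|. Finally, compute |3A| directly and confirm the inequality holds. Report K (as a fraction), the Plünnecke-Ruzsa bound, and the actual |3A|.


|A| = 5.
Step 1: Compute A + A by enumerating all 25 pairs.
A + A = {-4, -1, 1, 2, 4, 5, 6, 7, 8, 9, 11, 12, 16}, so |A + A| = 13.
Step 2: Doubling constant K = |A + A|/|A| = 13/5 = 13/5 ≈ 2.6000.
Step 3: Plünnecke-Ruzsa gives |3A| ≤ K³·|A| = (2.6000)³ · 5 ≈ 87.8800.
Step 4: Compute 3A = A + A + A directly by enumerating all triples (a,b,c) ∈ A³; |3A| = 23.
Step 5: Check 23 ≤ 87.8800? Yes ✓.

K = 13/5, Plünnecke-Ruzsa bound K³|A| ≈ 87.8800, |3A| = 23, inequality holds.


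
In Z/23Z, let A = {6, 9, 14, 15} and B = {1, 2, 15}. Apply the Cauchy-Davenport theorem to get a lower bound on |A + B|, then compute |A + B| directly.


Cauchy-Davenport: |A + B| ≥ min(p, |A| + |B| - 1) for A, B nonempty in Z/pZ.
|A| = 4, |B| = 3, p = 23.
CD lower bound = min(23, 4 + 3 - 1) = min(23, 6) = 6.
Compute A + B mod 23 directly:
a = 6: 6+1=7, 6+2=8, 6+15=21
a = 9: 9+1=10, 9+2=11, 9+15=1
a = 14: 14+1=15, 14+2=16, 14+15=6
a = 15: 15+1=16, 15+2=17, 15+15=7
A + B = {1, 6, 7, 8, 10, 11, 15, 16, 17, 21}, so |A + B| = 10.
Verify: 10 ≥ 6? Yes ✓.

CD lower bound = 6, actual |A + B| = 10.


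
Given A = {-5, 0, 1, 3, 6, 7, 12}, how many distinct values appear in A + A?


A + A = {a + a' : a, a' ∈ A}; |A| = 7.
General bounds: 2|A| - 1 ≤ |A + A| ≤ |A|(|A|+1)/2, i.e. 13 ≤ |A + A| ≤ 28.
Lower bound 2|A|-1 is attained iff A is an arithmetic progression.
Enumerate sums a + a' for a ≤ a' (symmetric, so this suffices):
a = -5: -5+-5=-10, -5+0=-5, -5+1=-4, -5+3=-2, -5+6=1, -5+7=2, -5+12=7
a = 0: 0+0=0, 0+1=1, 0+3=3, 0+6=6, 0+7=7, 0+12=12
a = 1: 1+1=2, 1+3=4, 1+6=7, 1+7=8, 1+12=13
a = 3: 3+3=6, 3+6=9, 3+7=10, 3+12=15
a = 6: 6+6=12, 6+7=13, 6+12=18
a = 7: 7+7=14, 7+12=19
a = 12: 12+12=24
Distinct sums: {-10, -5, -4, -2, 0, 1, 2, 3, 4, 6, 7, 8, 9, 10, 12, 13, 14, 15, 18, 19, 24}
|A + A| = 21

|A + A| = 21


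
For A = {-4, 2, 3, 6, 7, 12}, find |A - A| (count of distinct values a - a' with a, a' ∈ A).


A - A = {a - a' : a, a' ∈ A}; |A| = 6.
Bounds: 2|A|-1 ≤ |A - A| ≤ |A|² - |A| + 1, i.e. 11 ≤ |A - A| ≤ 31.
Note: 0 ∈ A - A always (from a - a). The set is symmetric: if d ∈ A - A then -d ∈ A - A.
Enumerate nonzero differences d = a - a' with a > a' (then include -d):
Positive differences: {1, 3, 4, 5, 6, 7, 9, 10, 11, 16}
Full difference set: {0} ∪ (positive diffs) ∪ (negative diffs).
|A - A| = 1 + 2·10 = 21 (matches direct enumeration: 21).

|A - A| = 21


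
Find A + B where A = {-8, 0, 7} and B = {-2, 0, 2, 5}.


A + B = {a + b : a ∈ A, b ∈ B}.
Enumerate all |A|·|B| = 3·4 = 12 pairs (a, b) and collect distinct sums.
a = -8: -8+-2=-10, -8+0=-8, -8+2=-6, -8+5=-3
a = 0: 0+-2=-2, 0+0=0, 0+2=2, 0+5=5
a = 7: 7+-2=5, 7+0=7, 7+2=9, 7+5=12
Collecting distinct sums: A + B = {-10, -8, -6, -3, -2, 0, 2, 5, 7, 9, 12}
|A + B| = 11

A + B = {-10, -8, -6, -3, -2, 0, 2, 5, 7, 9, 12}


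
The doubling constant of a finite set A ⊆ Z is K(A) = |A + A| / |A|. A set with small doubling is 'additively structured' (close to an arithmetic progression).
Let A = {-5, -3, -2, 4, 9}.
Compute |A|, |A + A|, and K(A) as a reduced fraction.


|A| = 5.
Compute A + A by enumerating all 25 pairs.
A + A = {-10, -8, -7, -6, -5, -4, -1, 1, 2, 4, 6, 7, 8, 13, 18}, so |A + A| = 15.
K = |A + A| / |A| = 15/5 = 3/1 ≈ 3.0000.
Reference: AP of size 5 gives K = 9/5 ≈ 1.8000; a fully generic set of size 5 gives K ≈ 3.0000.

|A| = 5, |A + A| = 15, K = 15/5 = 3/1.


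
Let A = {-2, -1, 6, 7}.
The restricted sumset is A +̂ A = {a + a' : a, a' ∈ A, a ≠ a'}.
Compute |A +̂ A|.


Restricted sumset: A +̂ A = {a + a' : a ∈ A, a' ∈ A, a ≠ a'}.
Equivalently, take A + A and drop any sum 2a that is achievable ONLY as a + a for a ∈ A (i.e. sums representable only with equal summands).
Enumerate pairs (a, a') with a < a' (symmetric, so each unordered pair gives one sum; this covers all a ≠ a'):
  -2 + -1 = -3
  -2 + 6 = 4
  -2 + 7 = 5
  -1 + 6 = 5
  -1 + 7 = 6
  6 + 7 = 13
Collected distinct sums: {-3, 4, 5, 6, 13}
|A +̂ A| = 5
(Reference bound: |A +̂ A| ≥ 2|A| - 3 for |A| ≥ 2, with |A| = 4 giving ≥ 5.)

|A +̂ A| = 5


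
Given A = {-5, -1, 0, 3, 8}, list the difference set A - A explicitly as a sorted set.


A - A = {a - a' : a, a' ∈ A}.
Compute a - a' for each ordered pair (a, a'):
a = -5: -5--5=0, -5--1=-4, -5-0=-5, -5-3=-8, -5-8=-13
a = -1: -1--5=4, -1--1=0, -1-0=-1, -1-3=-4, -1-8=-9
a = 0: 0--5=5, 0--1=1, 0-0=0, 0-3=-3, 0-8=-8
a = 3: 3--5=8, 3--1=4, 3-0=3, 3-3=0, 3-8=-5
a = 8: 8--5=13, 8--1=9, 8-0=8, 8-3=5, 8-8=0
Collecting distinct values (and noting 0 appears from a-a):
A - A = {-13, -9, -8, -5, -4, -3, -1, 0, 1, 3, 4, 5, 8, 9, 13}
|A - A| = 15

A - A = {-13, -9, -8, -5, -4, -3, -1, 0, 1, 3, 4, 5, 8, 9, 13}


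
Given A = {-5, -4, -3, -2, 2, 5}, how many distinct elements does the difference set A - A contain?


A - A = {a - a' : a, a' ∈ A}; |A| = 6.
Bounds: 2|A|-1 ≤ |A - A| ≤ |A|² - |A| + 1, i.e. 11 ≤ |A - A| ≤ 31.
Note: 0 ∈ A - A always (from a - a). The set is symmetric: if d ∈ A - A then -d ∈ A - A.
Enumerate nonzero differences d = a - a' with a > a' (then include -d):
Positive differences: {1, 2, 3, 4, 5, 6, 7, 8, 9, 10}
Full difference set: {0} ∪ (positive diffs) ∪ (negative diffs).
|A - A| = 1 + 2·10 = 21 (matches direct enumeration: 21).

|A - A| = 21


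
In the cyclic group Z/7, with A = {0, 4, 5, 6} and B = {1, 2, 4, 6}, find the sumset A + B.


Work in Z/7Z: reduce every sum a + b modulo 7.
Enumerate all 16 pairs:
a = 0: 0+1=1, 0+2=2, 0+4=4, 0+6=6
a = 4: 4+1=5, 4+2=6, 4+4=1, 4+6=3
a = 5: 5+1=6, 5+2=0, 5+4=2, 5+6=4
a = 6: 6+1=0, 6+2=1, 6+4=3, 6+6=5
Distinct residues collected: {0, 1, 2, 3, 4, 5, 6}
|A + B| = 7 (out of 7 total residues).

A + B = {0, 1, 2, 3, 4, 5, 6}


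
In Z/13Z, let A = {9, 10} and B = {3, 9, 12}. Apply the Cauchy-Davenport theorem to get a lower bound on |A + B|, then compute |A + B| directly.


Cauchy-Davenport: |A + B| ≥ min(p, |A| + |B| - 1) for A, B nonempty in Z/pZ.
|A| = 2, |B| = 3, p = 13.
CD lower bound = min(13, 2 + 3 - 1) = min(13, 4) = 4.
Compute A + B mod 13 directly:
a = 9: 9+3=12, 9+9=5, 9+12=8
a = 10: 10+3=0, 10+9=6, 10+12=9
A + B = {0, 5, 6, 8, 9, 12}, so |A + B| = 6.
Verify: 6 ≥ 4? Yes ✓.

CD lower bound = 4, actual |A + B| = 6.


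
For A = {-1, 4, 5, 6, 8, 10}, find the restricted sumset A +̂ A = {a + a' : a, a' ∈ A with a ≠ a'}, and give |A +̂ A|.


Restricted sumset: A +̂ A = {a + a' : a ∈ A, a' ∈ A, a ≠ a'}.
Equivalently, take A + A and drop any sum 2a that is achievable ONLY as a + a for a ∈ A (i.e. sums representable only with equal summands).
Enumerate pairs (a, a') with a < a' (symmetric, so each unordered pair gives one sum; this covers all a ≠ a'):
  -1 + 4 = 3
  -1 + 5 = 4
  -1 + 6 = 5
  -1 + 8 = 7
  -1 + 10 = 9
  4 + 5 = 9
  4 + 6 = 10
  4 + 8 = 12
  4 + 10 = 14
  5 + 6 = 11
  5 + 8 = 13
  5 + 10 = 15
  6 + 8 = 14
  6 + 10 = 16
  8 + 10 = 18
Collected distinct sums: {3, 4, 5, 7, 9, 10, 11, 12, 13, 14, 15, 16, 18}
|A +̂ A| = 13
(Reference bound: |A +̂ A| ≥ 2|A| - 3 for |A| ≥ 2, with |A| = 6 giving ≥ 9.)

|A +̂ A| = 13


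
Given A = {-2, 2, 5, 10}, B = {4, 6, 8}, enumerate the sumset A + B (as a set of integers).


A + B = {a + b : a ∈ A, b ∈ B}.
Enumerate all |A|·|B| = 4·3 = 12 pairs (a, b) and collect distinct sums.
a = -2: -2+4=2, -2+6=4, -2+8=6
a = 2: 2+4=6, 2+6=8, 2+8=10
a = 5: 5+4=9, 5+6=11, 5+8=13
a = 10: 10+4=14, 10+6=16, 10+8=18
Collecting distinct sums: A + B = {2, 4, 6, 8, 9, 10, 11, 13, 14, 16, 18}
|A + B| = 11

A + B = {2, 4, 6, 8, 9, 10, 11, 13, 14, 16, 18}


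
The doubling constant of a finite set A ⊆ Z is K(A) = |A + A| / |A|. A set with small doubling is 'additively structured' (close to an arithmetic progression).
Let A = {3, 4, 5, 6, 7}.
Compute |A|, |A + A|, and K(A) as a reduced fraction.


|A| = 5.
Compute A + A by enumerating all 25 pairs.
A + A = {6, 7, 8, 9, 10, 11, 12, 13, 14}, so |A + A| = 9.
K = |A + A| / |A| = 9/5 (already in lowest terms) ≈ 1.8000.
Reference: AP of size 5 gives K = 9/5 ≈ 1.8000; a fully generic set of size 5 gives K ≈ 3.0000.

|A| = 5, |A + A| = 9, K = 9/5.


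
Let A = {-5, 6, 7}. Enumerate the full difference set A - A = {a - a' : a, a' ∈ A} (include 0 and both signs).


A - A = {a - a' : a, a' ∈ A}.
Compute a - a' for each ordered pair (a, a'):
a = -5: -5--5=0, -5-6=-11, -5-7=-12
a = 6: 6--5=11, 6-6=0, 6-7=-1
a = 7: 7--5=12, 7-6=1, 7-7=0
Collecting distinct values (and noting 0 appears from a-a):
A - A = {-12, -11, -1, 0, 1, 11, 12}
|A - A| = 7

A - A = {-12, -11, -1, 0, 1, 11, 12}


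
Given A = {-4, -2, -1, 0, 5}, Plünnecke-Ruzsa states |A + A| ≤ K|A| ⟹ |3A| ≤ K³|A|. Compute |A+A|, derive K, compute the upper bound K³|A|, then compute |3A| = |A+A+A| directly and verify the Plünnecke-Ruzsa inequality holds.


|A| = 5.
Step 1: Compute A + A by enumerating all 25 pairs.
A + A = {-8, -6, -5, -4, -3, -2, -1, 0, 1, 3, 4, 5, 10}, so |A + A| = 13.
Step 2: Doubling constant K = |A + A|/|A| = 13/5 = 13/5 ≈ 2.6000.
Step 3: Plünnecke-Ruzsa gives |3A| ≤ K³·|A| = (2.6000)³ · 5 ≈ 87.8800.
Step 4: Compute 3A = A + A + A directly by enumerating all triples (a,b,c) ∈ A³; |3A| = 22.
Step 5: Check 22 ≤ 87.8800? Yes ✓.

K = 13/5, Plünnecke-Ruzsa bound K³|A| ≈ 87.8800, |3A| = 22, inequality holds.


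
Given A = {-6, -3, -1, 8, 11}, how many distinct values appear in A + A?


A + A = {a + a' : a, a' ∈ A}; |A| = 5.
General bounds: 2|A| - 1 ≤ |A + A| ≤ |A|(|A|+1)/2, i.e. 9 ≤ |A + A| ≤ 15.
Lower bound 2|A|-1 is attained iff A is an arithmetic progression.
Enumerate sums a + a' for a ≤ a' (symmetric, so this suffices):
a = -6: -6+-6=-12, -6+-3=-9, -6+-1=-7, -6+8=2, -6+11=5
a = -3: -3+-3=-6, -3+-1=-4, -3+8=5, -3+11=8
a = -1: -1+-1=-2, -1+8=7, -1+11=10
a = 8: 8+8=16, 8+11=19
a = 11: 11+11=22
Distinct sums: {-12, -9, -7, -6, -4, -2, 2, 5, 7, 8, 10, 16, 19, 22}
|A + A| = 14

|A + A| = 14


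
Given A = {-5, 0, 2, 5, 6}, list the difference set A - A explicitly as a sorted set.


A - A = {a - a' : a, a' ∈ A}.
Compute a - a' for each ordered pair (a, a'):
a = -5: -5--5=0, -5-0=-5, -5-2=-7, -5-5=-10, -5-6=-11
a = 0: 0--5=5, 0-0=0, 0-2=-2, 0-5=-5, 0-6=-6
a = 2: 2--5=7, 2-0=2, 2-2=0, 2-5=-3, 2-6=-4
a = 5: 5--5=10, 5-0=5, 5-2=3, 5-5=0, 5-6=-1
a = 6: 6--5=11, 6-0=6, 6-2=4, 6-5=1, 6-6=0
Collecting distinct values (and noting 0 appears from a-a):
A - A = {-11, -10, -7, -6, -5, -4, -3, -2, -1, 0, 1, 2, 3, 4, 5, 6, 7, 10, 11}
|A - A| = 19

A - A = {-11, -10, -7, -6, -5, -4, -3, -2, -1, 0, 1, 2, 3, 4, 5, 6, 7, 10, 11}


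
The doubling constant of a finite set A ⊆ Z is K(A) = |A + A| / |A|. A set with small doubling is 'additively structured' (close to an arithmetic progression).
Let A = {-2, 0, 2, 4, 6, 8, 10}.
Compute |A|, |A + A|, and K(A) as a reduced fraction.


|A| = 7.
Compute A + A by enumerating all 49 pairs.
A + A = {-4, -2, 0, 2, 4, 6, 8, 10, 12, 14, 16, 18, 20}, so |A + A| = 13.
K = |A + A| / |A| = 13/7 (already in lowest terms) ≈ 1.8571.
Reference: AP of size 7 gives K = 13/7 ≈ 1.8571; a fully generic set of size 7 gives K ≈ 4.0000.

|A| = 7, |A + A| = 13, K = 13/7.


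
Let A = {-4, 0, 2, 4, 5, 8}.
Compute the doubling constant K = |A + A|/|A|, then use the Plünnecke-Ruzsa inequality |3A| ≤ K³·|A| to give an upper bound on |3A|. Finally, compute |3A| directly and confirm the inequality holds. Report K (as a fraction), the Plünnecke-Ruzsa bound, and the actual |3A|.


|A| = 6.
Step 1: Compute A + A by enumerating all 36 pairs.
A + A = {-8, -4, -2, 0, 1, 2, 4, 5, 6, 7, 8, 9, 10, 12, 13, 16}, so |A + A| = 16.
Step 2: Doubling constant K = |A + A|/|A| = 16/6 = 16/6 ≈ 2.6667.
Step 3: Plünnecke-Ruzsa gives |3A| ≤ K³·|A| = (2.6667)³ · 6 ≈ 113.7778.
Step 4: Compute 3A = A + A + A directly by enumerating all triples (a,b,c) ∈ A³; |3A| = 28.
Step 5: Check 28 ≤ 113.7778? Yes ✓.

K = 16/6, Plünnecke-Ruzsa bound K³|A| ≈ 113.7778, |3A| = 28, inequality holds.


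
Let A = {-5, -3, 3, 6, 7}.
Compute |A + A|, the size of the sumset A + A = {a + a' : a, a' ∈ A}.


A + A = {a + a' : a, a' ∈ A}; |A| = 5.
General bounds: 2|A| - 1 ≤ |A + A| ≤ |A|(|A|+1)/2, i.e. 9 ≤ |A + A| ≤ 15.
Lower bound 2|A|-1 is attained iff A is an arithmetic progression.
Enumerate sums a + a' for a ≤ a' (symmetric, so this suffices):
a = -5: -5+-5=-10, -5+-3=-8, -5+3=-2, -5+6=1, -5+7=2
a = -3: -3+-3=-6, -3+3=0, -3+6=3, -3+7=4
a = 3: 3+3=6, 3+6=9, 3+7=10
a = 6: 6+6=12, 6+7=13
a = 7: 7+7=14
Distinct sums: {-10, -8, -6, -2, 0, 1, 2, 3, 4, 6, 9, 10, 12, 13, 14}
|A + A| = 15

|A + A| = 15


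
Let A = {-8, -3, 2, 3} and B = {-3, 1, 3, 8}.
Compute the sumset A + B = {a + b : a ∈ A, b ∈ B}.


A + B = {a + b : a ∈ A, b ∈ B}.
Enumerate all |A|·|B| = 4·4 = 16 pairs (a, b) and collect distinct sums.
a = -8: -8+-3=-11, -8+1=-7, -8+3=-5, -8+8=0
a = -3: -3+-3=-6, -3+1=-2, -3+3=0, -3+8=5
a = 2: 2+-3=-1, 2+1=3, 2+3=5, 2+8=10
a = 3: 3+-3=0, 3+1=4, 3+3=6, 3+8=11
Collecting distinct sums: A + B = {-11, -7, -6, -5, -2, -1, 0, 3, 4, 5, 6, 10, 11}
|A + B| = 13

A + B = {-11, -7, -6, -5, -2, -1, 0, 3, 4, 5, 6, 10, 11}


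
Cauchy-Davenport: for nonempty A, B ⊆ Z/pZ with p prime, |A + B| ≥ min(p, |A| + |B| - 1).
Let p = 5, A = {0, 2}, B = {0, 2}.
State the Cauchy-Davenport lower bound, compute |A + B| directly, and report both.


Cauchy-Davenport: |A + B| ≥ min(p, |A| + |B| - 1) for A, B nonempty in Z/pZ.
|A| = 2, |B| = 2, p = 5.
CD lower bound = min(5, 2 + 2 - 1) = min(5, 3) = 3.
Compute A + B mod 5 directly:
a = 0: 0+0=0, 0+2=2
a = 2: 2+0=2, 2+2=4
A + B = {0, 2, 4}, so |A + B| = 3.
Verify: 3 ≥ 3? Yes ✓.

CD lower bound = 3, actual |A + B| = 3.


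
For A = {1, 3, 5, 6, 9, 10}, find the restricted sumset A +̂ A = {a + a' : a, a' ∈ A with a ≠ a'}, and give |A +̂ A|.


Restricted sumset: A +̂ A = {a + a' : a ∈ A, a' ∈ A, a ≠ a'}.
Equivalently, take A + A and drop any sum 2a that is achievable ONLY as a + a for a ∈ A (i.e. sums representable only with equal summands).
Enumerate pairs (a, a') with a < a' (symmetric, so each unordered pair gives one sum; this covers all a ≠ a'):
  1 + 3 = 4
  1 + 5 = 6
  1 + 6 = 7
  1 + 9 = 10
  1 + 10 = 11
  3 + 5 = 8
  3 + 6 = 9
  3 + 9 = 12
  3 + 10 = 13
  5 + 6 = 11
  5 + 9 = 14
  5 + 10 = 15
  6 + 9 = 15
  6 + 10 = 16
  9 + 10 = 19
Collected distinct sums: {4, 6, 7, 8, 9, 10, 11, 12, 13, 14, 15, 16, 19}
|A +̂ A| = 13
(Reference bound: |A +̂ A| ≥ 2|A| - 3 for |A| ≥ 2, with |A| = 6 giving ≥ 9.)

|A +̂ A| = 13


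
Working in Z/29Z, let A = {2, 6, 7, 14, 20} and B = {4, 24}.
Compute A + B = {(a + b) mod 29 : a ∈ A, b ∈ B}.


Work in Z/29Z: reduce every sum a + b modulo 29.
Enumerate all 10 pairs:
a = 2: 2+4=6, 2+24=26
a = 6: 6+4=10, 6+24=1
a = 7: 7+4=11, 7+24=2
a = 14: 14+4=18, 14+24=9
a = 20: 20+4=24, 20+24=15
Distinct residues collected: {1, 2, 6, 9, 10, 11, 15, 18, 24, 26}
|A + B| = 10 (out of 29 total residues).

A + B = {1, 2, 6, 9, 10, 11, 15, 18, 24, 26}


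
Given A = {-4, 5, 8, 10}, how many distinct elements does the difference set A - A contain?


A - A = {a - a' : a, a' ∈ A}; |A| = 4.
Bounds: 2|A|-1 ≤ |A - A| ≤ |A|² - |A| + 1, i.e. 7 ≤ |A - A| ≤ 13.
Note: 0 ∈ A - A always (from a - a). The set is symmetric: if d ∈ A - A then -d ∈ A - A.
Enumerate nonzero differences d = a - a' with a > a' (then include -d):
Positive differences: {2, 3, 5, 9, 12, 14}
Full difference set: {0} ∪ (positive diffs) ∪ (negative diffs).
|A - A| = 1 + 2·6 = 13 (matches direct enumeration: 13).

|A - A| = 13


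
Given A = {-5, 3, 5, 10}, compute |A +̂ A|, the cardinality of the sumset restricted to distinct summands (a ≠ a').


Restricted sumset: A +̂ A = {a + a' : a ∈ A, a' ∈ A, a ≠ a'}.
Equivalently, take A + A and drop any sum 2a that is achievable ONLY as a + a for a ∈ A (i.e. sums representable only with equal summands).
Enumerate pairs (a, a') with a < a' (symmetric, so each unordered pair gives one sum; this covers all a ≠ a'):
  -5 + 3 = -2
  -5 + 5 = 0
  -5 + 10 = 5
  3 + 5 = 8
  3 + 10 = 13
  5 + 10 = 15
Collected distinct sums: {-2, 0, 5, 8, 13, 15}
|A +̂ A| = 6
(Reference bound: |A +̂ A| ≥ 2|A| - 3 for |A| ≥ 2, with |A| = 4 giving ≥ 5.)

|A +̂ A| = 6


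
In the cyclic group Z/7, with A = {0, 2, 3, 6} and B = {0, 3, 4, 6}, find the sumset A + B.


Work in Z/7Z: reduce every sum a + b modulo 7.
Enumerate all 16 pairs:
a = 0: 0+0=0, 0+3=3, 0+4=4, 0+6=6
a = 2: 2+0=2, 2+3=5, 2+4=6, 2+6=1
a = 3: 3+0=3, 3+3=6, 3+4=0, 3+6=2
a = 6: 6+0=6, 6+3=2, 6+4=3, 6+6=5
Distinct residues collected: {0, 1, 2, 3, 4, 5, 6}
|A + B| = 7 (out of 7 total residues).

A + B = {0, 1, 2, 3, 4, 5, 6}


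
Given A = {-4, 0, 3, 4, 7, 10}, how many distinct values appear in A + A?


A + A = {a + a' : a, a' ∈ A}; |A| = 6.
General bounds: 2|A| - 1 ≤ |A + A| ≤ |A|(|A|+1)/2, i.e. 11 ≤ |A + A| ≤ 21.
Lower bound 2|A|-1 is attained iff A is an arithmetic progression.
Enumerate sums a + a' for a ≤ a' (symmetric, so this suffices):
a = -4: -4+-4=-8, -4+0=-4, -4+3=-1, -4+4=0, -4+7=3, -4+10=6
a = 0: 0+0=0, 0+3=3, 0+4=4, 0+7=7, 0+10=10
a = 3: 3+3=6, 3+4=7, 3+7=10, 3+10=13
a = 4: 4+4=8, 4+7=11, 4+10=14
a = 7: 7+7=14, 7+10=17
a = 10: 10+10=20
Distinct sums: {-8, -4, -1, 0, 3, 4, 6, 7, 8, 10, 11, 13, 14, 17, 20}
|A + A| = 15

|A + A| = 15


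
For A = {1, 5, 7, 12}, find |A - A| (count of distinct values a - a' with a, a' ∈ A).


A - A = {a - a' : a, a' ∈ A}; |A| = 4.
Bounds: 2|A|-1 ≤ |A - A| ≤ |A|² - |A| + 1, i.e. 7 ≤ |A - A| ≤ 13.
Note: 0 ∈ A - A always (from a - a). The set is symmetric: if d ∈ A - A then -d ∈ A - A.
Enumerate nonzero differences d = a - a' with a > a' (then include -d):
Positive differences: {2, 4, 5, 6, 7, 11}
Full difference set: {0} ∪ (positive diffs) ∪ (negative diffs).
|A - A| = 1 + 2·6 = 13 (matches direct enumeration: 13).

|A - A| = 13


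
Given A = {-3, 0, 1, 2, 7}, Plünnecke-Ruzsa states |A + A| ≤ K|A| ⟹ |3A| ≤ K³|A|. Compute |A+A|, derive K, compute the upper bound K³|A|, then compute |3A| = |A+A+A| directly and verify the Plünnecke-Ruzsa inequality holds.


|A| = 5.
Step 1: Compute A + A by enumerating all 25 pairs.
A + A = {-6, -3, -2, -1, 0, 1, 2, 3, 4, 7, 8, 9, 14}, so |A + A| = 13.
Step 2: Doubling constant K = |A + A|/|A| = 13/5 = 13/5 ≈ 2.6000.
Step 3: Plünnecke-Ruzsa gives |3A| ≤ K³·|A| = (2.6000)³ · 5 ≈ 87.8800.
Step 4: Compute 3A = A + A + A directly by enumerating all triples (a,b,c) ∈ A³; |3A| = 23.
Step 5: Check 23 ≤ 87.8800? Yes ✓.

K = 13/5, Plünnecke-Ruzsa bound K³|A| ≈ 87.8800, |3A| = 23, inequality holds.


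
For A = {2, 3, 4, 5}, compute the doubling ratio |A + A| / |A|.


|A| = 4.
Compute A + A by enumerating all 16 pairs.
A + A = {4, 5, 6, 7, 8, 9, 10}, so |A + A| = 7.
K = |A + A| / |A| = 7/4 (already in lowest terms) ≈ 1.7500.
Reference: AP of size 4 gives K = 7/4 ≈ 1.7500; a fully generic set of size 4 gives K ≈ 2.5000.

|A| = 4, |A + A| = 7, K = 7/4.


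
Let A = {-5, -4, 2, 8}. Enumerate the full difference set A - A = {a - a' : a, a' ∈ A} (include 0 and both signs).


A - A = {a - a' : a, a' ∈ A}.
Compute a - a' for each ordered pair (a, a'):
a = -5: -5--5=0, -5--4=-1, -5-2=-7, -5-8=-13
a = -4: -4--5=1, -4--4=0, -4-2=-6, -4-8=-12
a = 2: 2--5=7, 2--4=6, 2-2=0, 2-8=-6
a = 8: 8--5=13, 8--4=12, 8-2=6, 8-8=0
Collecting distinct values (and noting 0 appears from a-a):
A - A = {-13, -12, -7, -6, -1, 0, 1, 6, 7, 12, 13}
|A - A| = 11

A - A = {-13, -12, -7, -6, -1, 0, 1, 6, 7, 12, 13}


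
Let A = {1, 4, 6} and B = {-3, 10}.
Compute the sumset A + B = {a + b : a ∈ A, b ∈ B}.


A + B = {a + b : a ∈ A, b ∈ B}.
Enumerate all |A|·|B| = 3·2 = 6 pairs (a, b) and collect distinct sums.
a = 1: 1+-3=-2, 1+10=11
a = 4: 4+-3=1, 4+10=14
a = 6: 6+-3=3, 6+10=16
Collecting distinct sums: A + B = {-2, 1, 3, 11, 14, 16}
|A + B| = 6

A + B = {-2, 1, 3, 11, 14, 16}


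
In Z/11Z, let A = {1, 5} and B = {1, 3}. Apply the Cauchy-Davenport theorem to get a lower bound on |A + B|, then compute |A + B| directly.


Cauchy-Davenport: |A + B| ≥ min(p, |A| + |B| - 1) for A, B nonempty in Z/pZ.
|A| = 2, |B| = 2, p = 11.
CD lower bound = min(11, 2 + 2 - 1) = min(11, 3) = 3.
Compute A + B mod 11 directly:
a = 1: 1+1=2, 1+3=4
a = 5: 5+1=6, 5+3=8
A + B = {2, 4, 6, 8}, so |A + B| = 4.
Verify: 4 ≥ 3? Yes ✓.

CD lower bound = 3, actual |A + B| = 4.


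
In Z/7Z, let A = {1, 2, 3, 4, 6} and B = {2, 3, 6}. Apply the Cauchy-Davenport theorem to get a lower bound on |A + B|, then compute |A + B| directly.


Cauchy-Davenport: |A + B| ≥ min(p, |A| + |B| - 1) for A, B nonempty in Z/pZ.
|A| = 5, |B| = 3, p = 7.
CD lower bound = min(7, 5 + 3 - 1) = min(7, 7) = 7.
Compute A + B mod 7 directly:
a = 1: 1+2=3, 1+3=4, 1+6=0
a = 2: 2+2=4, 2+3=5, 2+6=1
a = 3: 3+2=5, 3+3=6, 3+6=2
a = 4: 4+2=6, 4+3=0, 4+6=3
a = 6: 6+2=1, 6+3=2, 6+6=5
A + B = {0, 1, 2, 3, 4, 5, 6}, so |A + B| = 7.
Verify: 7 ≥ 7? Yes ✓.

CD lower bound = 7, actual |A + B| = 7.


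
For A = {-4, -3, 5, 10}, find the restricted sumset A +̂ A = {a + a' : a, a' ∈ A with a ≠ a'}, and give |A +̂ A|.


Restricted sumset: A +̂ A = {a + a' : a ∈ A, a' ∈ A, a ≠ a'}.
Equivalently, take A + A and drop any sum 2a that is achievable ONLY as a + a for a ∈ A (i.e. sums representable only with equal summands).
Enumerate pairs (a, a') with a < a' (symmetric, so each unordered pair gives one sum; this covers all a ≠ a'):
  -4 + -3 = -7
  -4 + 5 = 1
  -4 + 10 = 6
  -3 + 5 = 2
  -3 + 10 = 7
  5 + 10 = 15
Collected distinct sums: {-7, 1, 2, 6, 7, 15}
|A +̂ A| = 6
(Reference bound: |A +̂ A| ≥ 2|A| - 3 for |A| ≥ 2, with |A| = 4 giving ≥ 5.)

|A +̂ A| = 6


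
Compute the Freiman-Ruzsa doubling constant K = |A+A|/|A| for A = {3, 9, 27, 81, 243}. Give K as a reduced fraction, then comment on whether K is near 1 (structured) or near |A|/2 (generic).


|A| = 5.
Compute A + A by enumerating all 25 pairs.
A + A = {6, 12, 18, 30, 36, 54, 84, 90, 108, 162, 246, 252, 270, 324, 486}, so |A + A| = 15.
K = |A + A| / |A| = 15/5 = 3/1 ≈ 3.0000.
Reference: AP of size 5 gives K = 9/5 ≈ 1.8000; a fully generic set of size 5 gives K ≈ 3.0000.

|A| = 5, |A + A| = 15, K = 15/5 = 3/1.


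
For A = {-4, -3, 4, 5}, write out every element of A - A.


A - A = {a - a' : a, a' ∈ A}.
Compute a - a' for each ordered pair (a, a'):
a = -4: -4--4=0, -4--3=-1, -4-4=-8, -4-5=-9
a = -3: -3--4=1, -3--3=0, -3-4=-7, -3-5=-8
a = 4: 4--4=8, 4--3=7, 4-4=0, 4-5=-1
a = 5: 5--4=9, 5--3=8, 5-4=1, 5-5=0
Collecting distinct values (and noting 0 appears from a-a):
A - A = {-9, -8, -7, -1, 0, 1, 7, 8, 9}
|A - A| = 9

A - A = {-9, -8, -7, -1, 0, 1, 7, 8, 9}


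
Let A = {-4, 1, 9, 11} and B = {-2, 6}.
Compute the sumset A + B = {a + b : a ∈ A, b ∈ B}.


A + B = {a + b : a ∈ A, b ∈ B}.
Enumerate all |A|·|B| = 4·2 = 8 pairs (a, b) and collect distinct sums.
a = -4: -4+-2=-6, -4+6=2
a = 1: 1+-2=-1, 1+6=7
a = 9: 9+-2=7, 9+6=15
a = 11: 11+-2=9, 11+6=17
Collecting distinct sums: A + B = {-6, -1, 2, 7, 9, 15, 17}
|A + B| = 7

A + B = {-6, -1, 2, 7, 9, 15, 17}


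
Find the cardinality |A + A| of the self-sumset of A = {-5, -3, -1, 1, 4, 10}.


A + A = {a + a' : a, a' ∈ A}; |A| = 6.
General bounds: 2|A| - 1 ≤ |A + A| ≤ |A|(|A|+1)/2, i.e. 11 ≤ |A + A| ≤ 21.
Lower bound 2|A|-1 is attained iff A is an arithmetic progression.
Enumerate sums a + a' for a ≤ a' (symmetric, so this suffices):
a = -5: -5+-5=-10, -5+-3=-8, -5+-1=-6, -5+1=-4, -5+4=-1, -5+10=5
a = -3: -3+-3=-6, -3+-1=-4, -3+1=-2, -3+4=1, -3+10=7
a = -1: -1+-1=-2, -1+1=0, -1+4=3, -1+10=9
a = 1: 1+1=2, 1+4=5, 1+10=11
a = 4: 4+4=8, 4+10=14
a = 10: 10+10=20
Distinct sums: {-10, -8, -6, -4, -2, -1, 0, 1, 2, 3, 5, 7, 8, 9, 11, 14, 20}
|A + A| = 17

|A + A| = 17


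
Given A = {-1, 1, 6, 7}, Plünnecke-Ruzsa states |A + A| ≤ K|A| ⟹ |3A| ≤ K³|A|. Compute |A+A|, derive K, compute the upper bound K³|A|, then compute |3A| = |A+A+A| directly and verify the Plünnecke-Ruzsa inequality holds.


|A| = 4.
Step 1: Compute A + A by enumerating all 16 pairs.
A + A = {-2, 0, 2, 5, 6, 7, 8, 12, 13, 14}, so |A + A| = 10.
Step 2: Doubling constant K = |A + A|/|A| = 10/4 = 10/4 ≈ 2.5000.
Step 3: Plünnecke-Ruzsa gives |3A| ≤ K³·|A| = (2.5000)³ · 4 ≈ 62.5000.
Step 4: Compute 3A = A + A + A directly by enumerating all triples (a,b,c) ∈ A³; |3A| = 19.
Step 5: Check 19 ≤ 62.5000? Yes ✓.

K = 10/4, Plünnecke-Ruzsa bound K³|A| ≈ 62.5000, |3A| = 19, inequality holds.


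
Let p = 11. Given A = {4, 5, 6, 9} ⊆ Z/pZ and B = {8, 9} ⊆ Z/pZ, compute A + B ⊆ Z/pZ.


Work in Z/11Z: reduce every sum a + b modulo 11.
Enumerate all 8 pairs:
a = 4: 4+8=1, 4+9=2
a = 5: 5+8=2, 5+9=3
a = 6: 6+8=3, 6+9=4
a = 9: 9+8=6, 9+9=7
Distinct residues collected: {1, 2, 3, 4, 6, 7}
|A + B| = 6 (out of 11 total residues).

A + B = {1, 2, 3, 4, 6, 7}


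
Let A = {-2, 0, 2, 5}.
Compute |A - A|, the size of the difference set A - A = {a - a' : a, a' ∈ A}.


A - A = {a - a' : a, a' ∈ A}; |A| = 4.
Bounds: 2|A|-1 ≤ |A - A| ≤ |A|² - |A| + 1, i.e. 7 ≤ |A - A| ≤ 13.
Note: 0 ∈ A - A always (from a - a). The set is symmetric: if d ∈ A - A then -d ∈ A - A.
Enumerate nonzero differences d = a - a' with a > a' (then include -d):
Positive differences: {2, 3, 4, 5, 7}
Full difference set: {0} ∪ (positive diffs) ∪ (negative diffs).
|A - A| = 1 + 2·5 = 11 (matches direct enumeration: 11).

|A - A| = 11


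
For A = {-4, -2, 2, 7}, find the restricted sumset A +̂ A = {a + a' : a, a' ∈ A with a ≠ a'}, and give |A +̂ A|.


Restricted sumset: A +̂ A = {a + a' : a ∈ A, a' ∈ A, a ≠ a'}.
Equivalently, take A + A and drop any sum 2a that is achievable ONLY as a + a for a ∈ A (i.e. sums representable only with equal summands).
Enumerate pairs (a, a') with a < a' (symmetric, so each unordered pair gives one sum; this covers all a ≠ a'):
  -4 + -2 = -6
  -4 + 2 = -2
  -4 + 7 = 3
  -2 + 2 = 0
  -2 + 7 = 5
  2 + 7 = 9
Collected distinct sums: {-6, -2, 0, 3, 5, 9}
|A +̂ A| = 6
(Reference bound: |A +̂ A| ≥ 2|A| - 3 for |A| ≥ 2, with |A| = 4 giving ≥ 5.)

|A +̂ A| = 6


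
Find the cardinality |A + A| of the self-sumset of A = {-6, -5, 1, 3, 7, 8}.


A + A = {a + a' : a, a' ∈ A}; |A| = 6.
General bounds: 2|A| - 1 ≤ |A + A| ≤ |A|(|A|+1)/2, i.e. 11 ≤ |A + A| ≤ 21.
Lower bound 2|A|-1 is attained iff A is an arithmetic progression.
Enumerate sums a + a' for a ≤ a' (symmetric, so this suffices):
a = -6: -6+-6=-12, -6+-5=-11, -6+1=-5, -6+3=-3, -6+7=1, -6+8=2
a = -5: -5+-5=-10, -5+1=-4, -5+3=-2, -5+7=2, -5+8=3
a = 1: 1+1=2, 1+3=4, 1+7=8, 1+8=9
a = 3: 3+3=6, 3+7=10, 3+8=11
a = 7: 7+7=14, 7+8=15
a = 8: 8+8=16
Distinct sums: {-12, -11, -10, -5, -4, -3, -2, 1, 2, 3, 4, 6, 8, 9, 10, 11, 14, 15, 16}
|A + A| = 19

|A + A| = 19


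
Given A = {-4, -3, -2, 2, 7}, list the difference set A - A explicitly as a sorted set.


A - A = {a - a' : a, a' ∈ A}.
Compute a - a' for each ordered pair (a, a'):
a = -4: -4--4=0, -4--3=-1, -4--2=-2, -4-2=-6, -4-7=-11
a = -3: -3--4=1, -3--3=0, -3--2=-1, -3-2=-5, -3-7=-10
a = -2: -2--4=2, -2--3=1, -2--2=0, -2-2=-4, -2-7=-9
a = 2: 2--4=6, 2--3=5, 2--2=4, 2-2=0, 2-7=-5
a = 7: 7--4=11, 7--3=10, 7--2=9, 7-2=5, 7-7=0
Collecting distinct values (and noting 0 appears from a-a):
A - A = {-11, -10, -9, -6, -5, -4, -2, -1, 0, 1, 2, 4, 5, 6, 9, 10, 11}
|A - A| = 17

A - A = {-11, -10, -9, -6, -5, -4, -2, -1, 0, 1, 2, 4, 5, 6, 9, 10, 11}
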